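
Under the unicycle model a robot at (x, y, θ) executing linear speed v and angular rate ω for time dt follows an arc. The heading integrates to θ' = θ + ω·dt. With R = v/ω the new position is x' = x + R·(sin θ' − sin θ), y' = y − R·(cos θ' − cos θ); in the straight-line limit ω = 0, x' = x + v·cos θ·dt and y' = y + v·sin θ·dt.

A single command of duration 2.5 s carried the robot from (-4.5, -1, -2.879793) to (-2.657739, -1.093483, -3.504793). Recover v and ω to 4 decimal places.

Δθ = -3.504793 − -2.879793 = -0.625000
ω = Δθ/dt = -0.625000/2.5 = -0.2500
R = Δx/(sin θ' − sin θ) = 3.0000
v = R·ω = 3.0000·-0.2500 = -0.7500

v = -0.7500, ω = -0.2500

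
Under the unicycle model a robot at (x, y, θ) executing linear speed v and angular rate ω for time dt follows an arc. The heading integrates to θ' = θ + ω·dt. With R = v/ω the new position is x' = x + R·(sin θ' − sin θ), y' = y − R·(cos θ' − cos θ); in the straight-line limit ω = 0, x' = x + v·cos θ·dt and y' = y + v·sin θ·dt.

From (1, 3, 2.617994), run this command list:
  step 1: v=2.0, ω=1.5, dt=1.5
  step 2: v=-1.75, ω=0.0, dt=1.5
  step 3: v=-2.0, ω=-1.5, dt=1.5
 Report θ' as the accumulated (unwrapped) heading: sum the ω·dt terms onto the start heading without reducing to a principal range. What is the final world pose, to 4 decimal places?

step 1: θ'=4.8680 (R=1.3333) → pose (-0.9839, 1.6387, 4.8680)
step 2: θ'=4.8680 (straight) → pose (-1.3907, 4.2319, 4.8680)
step 3: θ'=2.6180 (R=1.3333) → pose (0.5932, 5.5933, 2.6180)

(0.5932, 5.5933, 2.6180)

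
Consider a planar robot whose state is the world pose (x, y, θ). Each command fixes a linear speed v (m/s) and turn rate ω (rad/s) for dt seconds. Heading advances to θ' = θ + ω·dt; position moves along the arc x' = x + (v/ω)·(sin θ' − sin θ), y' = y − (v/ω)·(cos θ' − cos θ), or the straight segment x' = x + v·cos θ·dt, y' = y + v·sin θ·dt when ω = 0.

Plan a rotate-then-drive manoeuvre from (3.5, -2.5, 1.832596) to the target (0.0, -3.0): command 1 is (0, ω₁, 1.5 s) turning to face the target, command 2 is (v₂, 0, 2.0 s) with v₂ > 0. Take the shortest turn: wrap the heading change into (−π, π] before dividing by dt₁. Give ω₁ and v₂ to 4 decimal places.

heading to target = atan2(-3−-2.5, 0−3.5) = -2.9997
Δθ = wrap(-2.9997 − 1.8326) = 1.4509; ω₁ = Δθ/dt₁ = 0.9673
distance = √((0−3.5)² + (-3−-2.5)²) = 3.5355; v₂ = distance/dt₂ = 1.7678

ω₁ = 0.9673, v₂ = 1.7678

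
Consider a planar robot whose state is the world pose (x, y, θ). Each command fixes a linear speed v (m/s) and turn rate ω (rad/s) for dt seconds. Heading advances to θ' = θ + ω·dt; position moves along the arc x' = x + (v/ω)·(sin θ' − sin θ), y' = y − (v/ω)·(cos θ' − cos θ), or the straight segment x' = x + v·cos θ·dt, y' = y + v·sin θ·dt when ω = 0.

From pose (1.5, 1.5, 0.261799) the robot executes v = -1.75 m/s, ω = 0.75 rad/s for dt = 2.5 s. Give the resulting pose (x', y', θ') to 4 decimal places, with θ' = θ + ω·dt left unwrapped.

θ' = 0.2618 + 0.75·2.5 = 2.1368
R = v/ω = -1.75/0.75 = -2.3333
x' = 1.5 + -2.3333·(sin 2.1368 − sin 0.2618) = 0.1345
y' = 1.5 − -2.3333·(cos 2.1368 − cos 0.2618) = -2.0051

(0.1345, -2.0051, 2.1368)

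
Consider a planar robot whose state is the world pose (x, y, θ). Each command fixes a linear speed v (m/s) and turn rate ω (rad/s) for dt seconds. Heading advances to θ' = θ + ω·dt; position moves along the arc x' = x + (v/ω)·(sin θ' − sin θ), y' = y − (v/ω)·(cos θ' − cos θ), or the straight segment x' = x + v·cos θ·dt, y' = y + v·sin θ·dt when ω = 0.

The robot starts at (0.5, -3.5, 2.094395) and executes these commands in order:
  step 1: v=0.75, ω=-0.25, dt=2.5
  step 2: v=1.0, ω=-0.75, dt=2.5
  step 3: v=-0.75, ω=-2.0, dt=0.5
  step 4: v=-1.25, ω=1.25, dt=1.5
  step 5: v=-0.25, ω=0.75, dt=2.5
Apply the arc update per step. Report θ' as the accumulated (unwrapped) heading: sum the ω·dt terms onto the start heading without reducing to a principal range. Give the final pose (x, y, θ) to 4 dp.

step 1: θ'=1.4694 (R=-3.0000) → pose (0.1135, -1.6963, 1.4694)
step 2: θ'=-0.4056 (R=-1.3333) → pose (1.9661, -0.6061, -0.4056)
step 3: θ'=-1.4056 (R=0.3750) → pose (1.7441, -0.3232, -1.4056)
step 4: θ'=0.4694 (R=-1.0000) → pose (0.3054, 0.4042, 0.4694)
step 5: θ'=2.3444 (R=-0.3333) → pose (0.2177, -0.1260, 2.3444)

(0.2177, -0.1260, 2.3444)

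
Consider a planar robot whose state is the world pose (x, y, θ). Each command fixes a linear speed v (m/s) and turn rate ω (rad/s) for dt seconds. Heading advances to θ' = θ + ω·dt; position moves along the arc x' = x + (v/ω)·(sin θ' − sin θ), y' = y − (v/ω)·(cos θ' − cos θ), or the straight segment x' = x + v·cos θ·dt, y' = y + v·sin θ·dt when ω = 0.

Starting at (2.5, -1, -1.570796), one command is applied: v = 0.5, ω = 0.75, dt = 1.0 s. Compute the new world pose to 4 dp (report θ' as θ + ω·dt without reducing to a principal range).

(2.6789, -1.4544, -0.8208)

θ' = -1.5708 + 0.75·1.0 = -0.8208
R = v/ω = 0.5/0.75 = 0.6667
x' = 2.5 + 0.6667·(sin -0.8208 − sin -1.5708) = 2.6789
y' = -1 − 0.6667·(cos -0.8208 − cos -1.5708) = -1.4544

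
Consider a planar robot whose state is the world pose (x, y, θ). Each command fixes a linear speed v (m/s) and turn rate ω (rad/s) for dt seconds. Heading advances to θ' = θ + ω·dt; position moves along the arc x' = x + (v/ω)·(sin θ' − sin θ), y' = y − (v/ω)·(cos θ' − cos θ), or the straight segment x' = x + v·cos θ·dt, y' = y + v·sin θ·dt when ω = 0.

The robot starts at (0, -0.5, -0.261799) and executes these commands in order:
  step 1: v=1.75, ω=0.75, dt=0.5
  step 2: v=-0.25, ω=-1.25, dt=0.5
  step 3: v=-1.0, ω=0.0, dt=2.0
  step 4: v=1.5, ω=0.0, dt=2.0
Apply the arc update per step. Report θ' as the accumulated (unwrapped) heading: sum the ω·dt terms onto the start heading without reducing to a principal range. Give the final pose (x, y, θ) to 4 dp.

step 1: θ'=0.1132 (R=2.3333) → pose (0.8675, -0.5646, 0.1132)
step 2: θ'=-0.5118 (R=0.2000) → pose (0.7469, -0.5402, -0.5118)
step 3: θ'=-0.5118 (straight) → pose (-0.9968, 0.4393, -0.5118)
step 4: θ'=-0.5118 (straight) → pose (1.6188, -1.0300, -0.5118)

(1.6188, -1.0300, -0.5118)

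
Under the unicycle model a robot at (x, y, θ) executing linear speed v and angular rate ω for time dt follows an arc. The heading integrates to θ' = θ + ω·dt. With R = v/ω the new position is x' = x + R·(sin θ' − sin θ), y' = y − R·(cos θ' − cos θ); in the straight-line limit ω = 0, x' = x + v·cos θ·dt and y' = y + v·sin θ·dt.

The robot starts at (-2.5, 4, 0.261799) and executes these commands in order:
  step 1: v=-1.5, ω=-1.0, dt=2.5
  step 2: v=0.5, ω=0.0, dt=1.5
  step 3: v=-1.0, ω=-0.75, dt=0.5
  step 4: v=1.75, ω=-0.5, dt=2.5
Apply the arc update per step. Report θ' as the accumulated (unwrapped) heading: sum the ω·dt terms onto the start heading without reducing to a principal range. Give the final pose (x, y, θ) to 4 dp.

(-8.2321, 6.5095, -3.8632)

step 1: θ'=-2.2382 (R=1.5000) → pose (-4.0664, 6.3773, -2.2382)
step 2: θ'=-2.2382 (straight) → pose (-4.5306, 5.7882, -2.2382)
step 3: θ'=-2.6132 (R=1.3333) → pose (-4.1555, 6.1145, -2.6132)
step 4: θ'=-3.8632 (R=-3.5000) → pose (-8.2321, 6.5095, -3.8632)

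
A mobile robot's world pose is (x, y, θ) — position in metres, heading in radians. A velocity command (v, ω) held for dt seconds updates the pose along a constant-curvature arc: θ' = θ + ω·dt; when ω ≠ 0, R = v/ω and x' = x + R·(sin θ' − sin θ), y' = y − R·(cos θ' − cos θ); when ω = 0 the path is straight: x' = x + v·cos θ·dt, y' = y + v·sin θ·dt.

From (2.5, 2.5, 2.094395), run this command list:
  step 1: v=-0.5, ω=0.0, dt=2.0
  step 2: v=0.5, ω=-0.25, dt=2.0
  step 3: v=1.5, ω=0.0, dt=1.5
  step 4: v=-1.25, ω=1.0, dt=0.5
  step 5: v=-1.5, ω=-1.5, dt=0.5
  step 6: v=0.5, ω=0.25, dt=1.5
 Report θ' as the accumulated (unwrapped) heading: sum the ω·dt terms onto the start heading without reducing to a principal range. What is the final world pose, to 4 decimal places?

(2.9841, 4.2612, 1.7194)

step 1: θ'=2.0944 (straight) → pose (3.0000, 1.6340, 2.0944)
step 2: θ'=1.5944 (R=-2.0000) → pose (2.7326, 2.5868, 1.5944)
step 3: θ'=1.5944 (straight) → pose (2.6795, 4.8362, 1.5944)
step 4: θ'=2.0944 (R=-1.2500) → pose (2.8466, 4.2407, 2.0944)
step 5: θ'=1.3444 (R=1.0000) → pose (2.9551, 3.5162, 1.3444)
step 6: θ'=1.7194 (R=2.0000) → pose (2.9841, 4.2612, 1.7194)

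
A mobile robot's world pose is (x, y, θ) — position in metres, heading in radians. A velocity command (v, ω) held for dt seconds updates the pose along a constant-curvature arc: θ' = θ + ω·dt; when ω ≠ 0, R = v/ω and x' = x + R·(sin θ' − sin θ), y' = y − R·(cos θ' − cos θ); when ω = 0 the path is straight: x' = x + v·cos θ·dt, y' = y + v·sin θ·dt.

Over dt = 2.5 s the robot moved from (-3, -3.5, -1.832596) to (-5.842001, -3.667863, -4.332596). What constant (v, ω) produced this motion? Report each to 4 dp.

Δθ = -4.332596 − -1.832596 = -2.500000
ω = Δθ/dt = -2.500000/2.5 = -1.0000
R = Δx/(sin θ' − sin θ) = -1.5000
v = R·ω = -1.5000·-1.0000 = 1.5000

v = 1.5000, ω = -1.0000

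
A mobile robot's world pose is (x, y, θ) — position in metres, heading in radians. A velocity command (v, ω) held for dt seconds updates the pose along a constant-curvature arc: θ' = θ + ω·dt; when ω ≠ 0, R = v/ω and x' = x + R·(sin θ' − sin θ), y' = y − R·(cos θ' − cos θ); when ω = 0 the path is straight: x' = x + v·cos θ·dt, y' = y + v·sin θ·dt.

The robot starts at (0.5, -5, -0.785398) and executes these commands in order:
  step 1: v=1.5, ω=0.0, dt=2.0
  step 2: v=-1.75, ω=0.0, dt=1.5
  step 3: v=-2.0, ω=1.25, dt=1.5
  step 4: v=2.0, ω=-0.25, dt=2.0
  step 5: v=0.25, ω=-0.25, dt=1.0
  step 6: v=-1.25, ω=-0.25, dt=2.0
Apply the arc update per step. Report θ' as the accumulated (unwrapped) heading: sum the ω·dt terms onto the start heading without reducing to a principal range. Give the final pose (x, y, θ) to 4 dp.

(-1.3824, -2.8191, -0.1604)

step 1: θ'=-0.7854 (straight) → pose (2.6213, -7.1213, -0.7854)
step 2: θ'=-0.7854 (straight) → pose (0.7652, -5.2652, -0.7854)
step 3: θ'=1.0896 (R=-1.6000) → pose (-1.7845, -5.6560, 1.0896)
step 4: θ'=0.5896 (R=-8.0000) → pose (0.8588, -2.7094, 0.5896)
step 5: θ'=0.3396 (R=-1.0000) → pose (1.0817, -2.5977, 0.3396)
step 6: θ'=-0.1604 (R=5.0000) → pose (-1.3824, -2.8191, -0.1604)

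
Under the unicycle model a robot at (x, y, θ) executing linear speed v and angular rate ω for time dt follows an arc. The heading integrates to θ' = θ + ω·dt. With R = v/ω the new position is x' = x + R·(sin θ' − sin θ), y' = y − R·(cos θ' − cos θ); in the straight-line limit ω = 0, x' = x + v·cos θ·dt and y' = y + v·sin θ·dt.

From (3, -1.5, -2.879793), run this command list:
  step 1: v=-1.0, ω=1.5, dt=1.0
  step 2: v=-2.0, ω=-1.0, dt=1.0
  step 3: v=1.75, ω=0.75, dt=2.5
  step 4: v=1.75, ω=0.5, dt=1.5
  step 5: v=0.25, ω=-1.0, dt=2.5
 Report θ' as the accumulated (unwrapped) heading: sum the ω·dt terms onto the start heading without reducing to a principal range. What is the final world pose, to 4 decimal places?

(7.3440, -3.3656, -2.2548)

step 1: θ'=-1.3798 (R=-0.6667) → pose (3.4820, -0.7295, -1.3798)
step 2: θ'=-2.3798 (R=2.0000) → pose (4.0652, 1.0974, -2.3798)
step 3: θ'=-0.5048 (R=2.3333) → pose (4.5472, -2.6333, -0.5048)
step 4: θ'=0.2452 (R=3.5000) → pose (7.0896, -2.9651, 0.2452)
step 5: θ'=-2.2548 (R=-0.2500) → pose (7.3440, -3.3656, -2.2548)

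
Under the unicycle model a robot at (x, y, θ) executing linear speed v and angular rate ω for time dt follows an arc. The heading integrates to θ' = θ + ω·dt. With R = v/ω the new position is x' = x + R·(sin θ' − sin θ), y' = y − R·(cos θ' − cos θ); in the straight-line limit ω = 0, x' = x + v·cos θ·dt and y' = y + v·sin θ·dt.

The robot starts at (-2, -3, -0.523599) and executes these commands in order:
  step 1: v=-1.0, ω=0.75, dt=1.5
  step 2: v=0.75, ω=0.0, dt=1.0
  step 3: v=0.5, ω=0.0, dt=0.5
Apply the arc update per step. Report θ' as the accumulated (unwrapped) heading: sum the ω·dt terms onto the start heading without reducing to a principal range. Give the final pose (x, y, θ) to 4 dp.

step 1: θ'=0.6014 (R=-1.3333) → pose (-3.4211, -3.0553, 0.6014)
step 2: θ'=0.6014 (straight) → pose (-2.8027, -2.6310, 0.6014)
step 3: θ'=0.6014 (straight) → pose (-2.5965, -2.4895, 0.6014)

(-2.5965, -2.4895, 0.6014)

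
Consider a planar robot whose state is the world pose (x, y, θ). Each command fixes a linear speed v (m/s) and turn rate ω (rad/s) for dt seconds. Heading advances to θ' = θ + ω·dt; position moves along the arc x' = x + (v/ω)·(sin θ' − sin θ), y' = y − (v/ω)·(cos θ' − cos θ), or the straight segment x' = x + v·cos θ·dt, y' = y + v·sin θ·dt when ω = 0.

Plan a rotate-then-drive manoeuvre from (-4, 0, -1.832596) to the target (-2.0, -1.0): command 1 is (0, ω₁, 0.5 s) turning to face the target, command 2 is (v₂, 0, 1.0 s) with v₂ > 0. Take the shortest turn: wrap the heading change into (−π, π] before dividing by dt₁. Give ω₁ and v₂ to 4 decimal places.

ω₁ = 2.7379, v₂ = 2.2361

heading to target = atan2(-1−0, -2−-4) = -0.4636
Δθ = wrap(-0.4636 − -1.8326) = 1.3689; ω₁ = Δθ/dt₁ = 2.7379
distance = √((-2−-4)² + (-1−0)²) = 2.2361; v₂ = distance/dt₂ = 2.2361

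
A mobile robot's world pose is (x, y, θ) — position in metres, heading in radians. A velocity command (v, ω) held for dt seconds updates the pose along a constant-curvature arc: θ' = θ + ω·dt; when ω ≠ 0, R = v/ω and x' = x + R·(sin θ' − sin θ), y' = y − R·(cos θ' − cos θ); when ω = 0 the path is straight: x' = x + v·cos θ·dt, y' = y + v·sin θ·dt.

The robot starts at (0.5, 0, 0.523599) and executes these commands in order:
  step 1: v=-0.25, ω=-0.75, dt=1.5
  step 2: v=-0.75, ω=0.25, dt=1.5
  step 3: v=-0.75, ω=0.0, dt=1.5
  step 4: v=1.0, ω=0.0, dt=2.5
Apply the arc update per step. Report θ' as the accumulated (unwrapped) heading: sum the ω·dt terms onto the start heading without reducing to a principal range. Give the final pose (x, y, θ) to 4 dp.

(0.4607, 0.1550, -0.2264)

step 1: θ'=-0.6014 (R=0.3333) → pose (0.1447, 0.0138, -0.6014)
step 2: θ'=-0.2264 (R=-3.0000) → pose (-0.8792, 0.4636, -0.2264)
step 3: θ'=-0.2264 (straight) → pose (-1.9755, 0.7162, -0.2264)
step 4: θ'=-0.2264 (straight) → pose (0.4607, 0.1550, -0.2264)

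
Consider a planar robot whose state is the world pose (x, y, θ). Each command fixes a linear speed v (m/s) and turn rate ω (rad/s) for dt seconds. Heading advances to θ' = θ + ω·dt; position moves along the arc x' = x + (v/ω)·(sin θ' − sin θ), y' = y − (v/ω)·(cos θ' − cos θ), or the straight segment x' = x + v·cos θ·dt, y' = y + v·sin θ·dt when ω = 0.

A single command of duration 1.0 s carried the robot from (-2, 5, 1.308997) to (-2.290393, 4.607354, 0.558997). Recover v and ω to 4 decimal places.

Δθ = 0.558997 − 1.308997 = -0.750000
ω = Δθ/dt = -0.750000/1.0 = -0.7500
R = −Δy/(cos θ' − cos θ) = 0.6667
v = R·ω = 0.6667·-0.7500 = -0.5000

v = -0.5000, ω = -0.7500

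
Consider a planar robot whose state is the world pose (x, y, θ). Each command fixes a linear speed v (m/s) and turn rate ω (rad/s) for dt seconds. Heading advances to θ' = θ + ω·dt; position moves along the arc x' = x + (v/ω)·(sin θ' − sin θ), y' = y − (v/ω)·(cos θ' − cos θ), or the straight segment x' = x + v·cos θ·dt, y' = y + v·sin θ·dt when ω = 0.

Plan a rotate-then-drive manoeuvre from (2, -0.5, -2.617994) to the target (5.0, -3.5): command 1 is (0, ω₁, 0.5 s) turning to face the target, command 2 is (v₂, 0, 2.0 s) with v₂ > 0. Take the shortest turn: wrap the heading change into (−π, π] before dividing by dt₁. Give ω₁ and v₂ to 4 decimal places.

heading to target = atan2(-3.5−-0.5, 5−2) = -0.7854
Δθ = wrap(-0.7854 − -2.6180) = 1.8326; ω₁ = Δθ/dt₁ = 3.6652
distance = √((5−2)² + (-3.5−-0.5)²) = 4.2426; v₂ = distance/dt₂ = 2.1213

ω₁ = 3.6652, v₂ = 2.1213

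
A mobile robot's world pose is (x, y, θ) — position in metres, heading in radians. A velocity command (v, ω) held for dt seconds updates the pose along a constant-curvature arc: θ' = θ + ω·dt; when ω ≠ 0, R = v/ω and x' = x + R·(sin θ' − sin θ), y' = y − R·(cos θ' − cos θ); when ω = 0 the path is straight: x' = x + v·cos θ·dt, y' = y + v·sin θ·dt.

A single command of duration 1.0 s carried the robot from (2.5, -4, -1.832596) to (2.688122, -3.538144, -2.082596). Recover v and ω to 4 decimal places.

Δθ = -2.082596 − -1.832596 = -0.250000
ω = Δθ/dt = -0.250000/1.0 = -0.2500
R = −Δy/(cos θ' − cos θ) = 2.0000
v = R·ω = 2.0000·-0.2500 = -0.5000

v = -0.5000, ω = -0.2500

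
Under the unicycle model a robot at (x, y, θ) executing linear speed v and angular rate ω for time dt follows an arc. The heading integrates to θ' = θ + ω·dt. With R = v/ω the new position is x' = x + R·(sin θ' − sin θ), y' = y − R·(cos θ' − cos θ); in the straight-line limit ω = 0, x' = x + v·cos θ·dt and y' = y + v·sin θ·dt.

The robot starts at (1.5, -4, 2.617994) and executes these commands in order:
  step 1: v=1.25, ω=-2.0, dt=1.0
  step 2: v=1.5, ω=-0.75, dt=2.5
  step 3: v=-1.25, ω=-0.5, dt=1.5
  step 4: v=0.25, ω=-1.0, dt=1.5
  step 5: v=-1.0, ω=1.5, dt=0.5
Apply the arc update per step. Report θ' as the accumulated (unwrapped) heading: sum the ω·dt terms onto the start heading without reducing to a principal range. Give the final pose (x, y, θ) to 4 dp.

step 1: θ'=0.6180 (R=-0.6250) → pose (1.4504, -2.9493, 0.6180)
step 2: θ'=-1.2570 (R=-2.0000) → pose (4.5115, -3.9621, -1.2570)
step 3: θ'=-2.0070 (R=2.5000) → pose (4.6235, -2.1342, -2.0070)
step 4: θ'=-3.5070 (R=-0.2500) → pose (4.3076, -2.2620, -3.5070)
step 5: θ'=-2.7570 (R=-0.6667) → pose (4.7960, -2.2573, -2.7570)

(4.7960, -2.2573, -2.7570)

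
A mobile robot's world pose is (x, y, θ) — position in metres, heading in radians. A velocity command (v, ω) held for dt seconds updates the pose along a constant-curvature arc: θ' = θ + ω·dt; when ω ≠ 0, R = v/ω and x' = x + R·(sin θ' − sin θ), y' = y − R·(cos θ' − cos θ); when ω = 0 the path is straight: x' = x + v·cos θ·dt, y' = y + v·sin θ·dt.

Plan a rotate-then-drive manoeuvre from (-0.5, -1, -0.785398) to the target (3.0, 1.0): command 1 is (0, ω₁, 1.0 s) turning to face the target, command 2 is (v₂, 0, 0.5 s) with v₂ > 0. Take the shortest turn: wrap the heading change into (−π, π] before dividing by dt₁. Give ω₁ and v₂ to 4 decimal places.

heading to target = atan2(1−-1, 3−-0.5) = 0.5191
Δθ = wrap(0.5191 − -0.7854) = 1.3045; ω₁ = Δθ/dt₁ = 1.3045
distance = √((3−-0.5)² + (1−-1)²) = 4.0311; v₂ = distance/dt₂ = 8.0623

ω₁ = 1.3045, v₂ = 8.0623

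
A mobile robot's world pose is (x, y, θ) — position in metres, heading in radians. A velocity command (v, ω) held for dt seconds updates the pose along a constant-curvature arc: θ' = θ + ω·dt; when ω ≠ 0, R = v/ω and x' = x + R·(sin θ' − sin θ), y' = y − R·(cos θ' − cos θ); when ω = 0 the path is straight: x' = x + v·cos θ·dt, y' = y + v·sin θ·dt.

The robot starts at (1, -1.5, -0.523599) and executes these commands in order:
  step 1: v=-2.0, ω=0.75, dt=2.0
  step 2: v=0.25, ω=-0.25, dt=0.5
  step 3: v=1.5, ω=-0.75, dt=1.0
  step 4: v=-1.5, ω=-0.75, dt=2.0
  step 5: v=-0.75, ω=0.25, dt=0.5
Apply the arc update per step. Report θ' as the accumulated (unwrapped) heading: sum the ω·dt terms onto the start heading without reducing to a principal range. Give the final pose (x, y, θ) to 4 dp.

step 1: θ'=0.9764 (R=-2.6667) → pose (-2.5426, -2.3160, 0.9764)
step 2: θ'=0.8514 (R=-1.0000) → pose (-2.4664, -2.2171, 0.8514)
step 3: θ'=0.1014 (R=-2.0000) → pose (-1.1644, -1.5453, 0.1014)
step 4: θ'=-1.3986 (R=2.0000) → pose (-3.3373, 0.1018, -1.3986)
step 5: θ'=-1.2736 (R=-3.0000) → pose (-3.4244, 0.4663, -1.2736)

(-3.4244, 0.4663, -1.2736)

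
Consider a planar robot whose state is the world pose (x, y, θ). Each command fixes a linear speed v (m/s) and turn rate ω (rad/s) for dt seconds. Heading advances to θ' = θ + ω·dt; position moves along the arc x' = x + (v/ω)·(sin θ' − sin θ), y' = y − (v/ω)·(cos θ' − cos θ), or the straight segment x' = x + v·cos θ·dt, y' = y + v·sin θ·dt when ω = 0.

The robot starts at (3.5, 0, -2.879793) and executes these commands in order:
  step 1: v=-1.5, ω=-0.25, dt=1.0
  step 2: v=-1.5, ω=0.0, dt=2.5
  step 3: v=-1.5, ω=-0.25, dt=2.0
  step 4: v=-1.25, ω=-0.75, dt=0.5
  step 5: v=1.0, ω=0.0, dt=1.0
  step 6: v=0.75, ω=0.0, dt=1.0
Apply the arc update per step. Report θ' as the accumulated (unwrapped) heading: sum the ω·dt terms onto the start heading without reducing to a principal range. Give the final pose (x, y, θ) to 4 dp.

(10.9642, 0.4890, -4.0048)

step 1: θ'=-3.1298 (R=6.0000) → pose (4.9821, 0.2040, -3.1298)
step 2: θ'=-3.1298 (straight) → pose (8.7319, 0.2483, -3.1298)
step 3: θ'=-3.6298 (R=6.0000) → pose (11.6169, -0.4522, -3.6298)
step 4: θ'=-4.0048 (R=1.6667) → pose (12.1017, -0.8409, -4.0048)
step 5: θ'=-4.0048 (straight) → pose (11.4517, -0.0809, -4.0048)
step 6: θ'=-4.0048 (straight) → pose (10.9642, 0.4890, -4.0048)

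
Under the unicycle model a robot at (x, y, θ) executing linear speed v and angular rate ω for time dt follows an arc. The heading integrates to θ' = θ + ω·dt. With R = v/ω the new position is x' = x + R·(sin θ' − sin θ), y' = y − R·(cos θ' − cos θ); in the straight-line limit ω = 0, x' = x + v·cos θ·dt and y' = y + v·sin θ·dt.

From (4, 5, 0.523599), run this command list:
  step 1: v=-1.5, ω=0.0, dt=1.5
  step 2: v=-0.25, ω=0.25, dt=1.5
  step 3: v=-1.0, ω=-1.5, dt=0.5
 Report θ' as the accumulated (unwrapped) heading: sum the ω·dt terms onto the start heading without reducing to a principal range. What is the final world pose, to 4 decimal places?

(1.3461, 3.3875, 0.1486)

step 1: θ'=0.5236 (straight) → pose (2.0514, 3.8750, 0.5236)
step 2: θ'=0.8986 (R=-1.0000) → pose (1.7690, 3.6317, 0.8986)
step 3: θ'=0.1486 (R=0.6667) → pose (1.3461, 3.3875, 0.1486)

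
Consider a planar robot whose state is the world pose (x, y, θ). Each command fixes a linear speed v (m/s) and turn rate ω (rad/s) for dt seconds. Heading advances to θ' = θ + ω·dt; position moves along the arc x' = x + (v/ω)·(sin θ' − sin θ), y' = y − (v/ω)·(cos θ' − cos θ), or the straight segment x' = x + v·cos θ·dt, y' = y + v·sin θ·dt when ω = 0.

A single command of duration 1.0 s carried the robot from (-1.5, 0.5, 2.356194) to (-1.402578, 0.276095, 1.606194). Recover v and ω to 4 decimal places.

Δθ = 1.606194 − 2.356194 = -0.750000
ω = Δθ/dt = -0.750000/1.0 = -0.7500
R = −Δy/(cos θ' − cos θ) = 0.3333
v = R·ω = 0.3333·-0.7500 = -0.2500

v = -0.2500, ω = -0.7500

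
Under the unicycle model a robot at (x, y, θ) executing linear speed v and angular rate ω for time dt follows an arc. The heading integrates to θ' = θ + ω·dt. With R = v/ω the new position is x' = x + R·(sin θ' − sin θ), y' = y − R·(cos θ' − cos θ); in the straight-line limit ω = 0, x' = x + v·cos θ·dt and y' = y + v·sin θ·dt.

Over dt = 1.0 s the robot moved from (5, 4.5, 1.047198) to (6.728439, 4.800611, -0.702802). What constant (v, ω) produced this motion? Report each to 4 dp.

Δθ = -0.702802 − 1.047198 = -1.750000
ω = Δθ/dt = -1.750000/1.0 = -1.7500
R = Δx/(sin θ' − sin θ) = -1.1429
v = R·ω = -1.1429·-1.7500 = 2.0000

v = 2.0000, ω = -1.7500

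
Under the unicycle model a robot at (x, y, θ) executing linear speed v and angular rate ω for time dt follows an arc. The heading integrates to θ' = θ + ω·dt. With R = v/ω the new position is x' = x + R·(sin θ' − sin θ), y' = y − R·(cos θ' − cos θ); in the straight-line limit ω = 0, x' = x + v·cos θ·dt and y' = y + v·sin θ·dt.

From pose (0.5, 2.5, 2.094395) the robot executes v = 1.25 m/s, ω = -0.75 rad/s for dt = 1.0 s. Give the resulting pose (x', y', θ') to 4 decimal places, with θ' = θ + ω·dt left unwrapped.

(0.3192, 3.7075, 1.3444)

θ' = 2.0944 + -0.75·1.0 = 1.3444
R = v/ω = 1.25/-0.75 = -1.6667
x' = 0.5 + -1.6667·(sin 1.3444 − sin 2.0944) = 0.3192
y' = 2.5 − -1.6667·(cos 1.3444 − cos 2.0944) = 3.7075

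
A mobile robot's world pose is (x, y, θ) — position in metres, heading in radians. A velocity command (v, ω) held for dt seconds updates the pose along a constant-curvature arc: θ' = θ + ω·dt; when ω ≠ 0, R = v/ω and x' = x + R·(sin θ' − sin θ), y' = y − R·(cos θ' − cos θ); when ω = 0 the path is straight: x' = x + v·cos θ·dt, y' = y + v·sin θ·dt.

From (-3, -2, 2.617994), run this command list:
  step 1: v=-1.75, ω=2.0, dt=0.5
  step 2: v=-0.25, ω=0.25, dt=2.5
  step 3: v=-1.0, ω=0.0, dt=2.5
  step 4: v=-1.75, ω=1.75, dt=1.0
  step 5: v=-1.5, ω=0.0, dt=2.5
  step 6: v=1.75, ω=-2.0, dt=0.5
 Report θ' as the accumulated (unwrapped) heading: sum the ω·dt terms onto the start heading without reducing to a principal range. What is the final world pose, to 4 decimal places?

step 1: θ'=3.6180 (R=-0.8750) → pose (-2.1612, -2.0198, 3.6180)
step 2: θ'=4.2430 (R=-1.0000) → pose (-1.7280, -1.5835, 4.2430)
step 3: θ'=4.2430 (straight) → pose (-0.5971, 0.6461, 4.2430)
step 4: θ'=5.9930 (R=-1.0000) → pose (-1.2028, 2.0566, 5.9930)
step 5: θ'=5.9930 (straight) → pose (-4.7960, 3.1297, 5.9930)
step 6: θ'=4.9930 (R=-0.8750) → pose (-4.2056, 2.5336, 4.9930)

(-4.2056, 2.5336, 4.9930)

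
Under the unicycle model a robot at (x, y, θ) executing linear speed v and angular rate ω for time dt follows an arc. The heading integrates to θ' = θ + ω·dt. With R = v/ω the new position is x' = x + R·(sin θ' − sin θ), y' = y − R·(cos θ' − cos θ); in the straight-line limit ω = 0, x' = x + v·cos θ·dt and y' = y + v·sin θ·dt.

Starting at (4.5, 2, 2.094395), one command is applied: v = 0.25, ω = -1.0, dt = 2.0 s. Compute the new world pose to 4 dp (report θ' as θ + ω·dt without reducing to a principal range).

θ' = 2.0944 + -1.0·2.0 = 0.0944
R = v/ω = 0.25/-1.0 = -0.2500
x' = 4.5 + -0.2500·(sin 0.0944 − sin 2.0944) = 4.6929
y' = 2 − -0.2500·(cos 0.0944 − cos 2.0944) = 2.3739

(4.6929, 2.3739, 0.0944)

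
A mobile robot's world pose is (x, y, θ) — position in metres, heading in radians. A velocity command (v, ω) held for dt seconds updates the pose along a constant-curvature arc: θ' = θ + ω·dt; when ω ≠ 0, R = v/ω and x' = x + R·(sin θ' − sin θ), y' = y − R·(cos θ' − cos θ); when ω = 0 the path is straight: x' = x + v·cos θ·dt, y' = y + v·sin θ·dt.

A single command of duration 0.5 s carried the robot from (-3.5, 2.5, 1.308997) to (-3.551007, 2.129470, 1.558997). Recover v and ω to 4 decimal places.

v = -0.7500, ω = 0.5000

Δθ = 1.558997 − 1.308997 = 0.250000
ω = Δθ/dt = 0.250000/0.5 = 0.5000
R = −Δy/(cos θ' − cos θ) = -1.5000
v = R·ω = -1.5000·0.5000 = -0.7500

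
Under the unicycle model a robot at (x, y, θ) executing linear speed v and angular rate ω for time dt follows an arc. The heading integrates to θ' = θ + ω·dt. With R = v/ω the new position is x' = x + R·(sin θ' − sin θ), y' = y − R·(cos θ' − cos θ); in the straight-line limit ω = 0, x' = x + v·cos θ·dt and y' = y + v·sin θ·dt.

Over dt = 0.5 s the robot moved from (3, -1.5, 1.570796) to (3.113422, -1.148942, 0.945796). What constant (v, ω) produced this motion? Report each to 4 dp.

v = 0.7500, ω = -1.2500

Δθ = 0.945796 − 1.570796 = -0.625000
ω = Δθ/dt = -0.625000/0.5 = -1.2500
R = −Δy/(cos θ' − cos θ) = -0.6000
v = R·ω = -0.6000·-1.2500 = 0.7500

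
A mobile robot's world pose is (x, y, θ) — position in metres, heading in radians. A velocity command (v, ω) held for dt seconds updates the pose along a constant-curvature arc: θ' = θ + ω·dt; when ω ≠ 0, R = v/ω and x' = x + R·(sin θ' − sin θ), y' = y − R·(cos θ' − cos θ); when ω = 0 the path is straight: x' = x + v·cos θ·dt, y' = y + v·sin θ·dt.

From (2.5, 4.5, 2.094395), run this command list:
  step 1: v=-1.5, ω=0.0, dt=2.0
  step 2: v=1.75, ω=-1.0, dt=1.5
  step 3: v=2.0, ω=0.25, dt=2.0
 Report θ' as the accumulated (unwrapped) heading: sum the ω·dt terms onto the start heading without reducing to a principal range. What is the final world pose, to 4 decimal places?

(7.1647, 7.1860, 1.0944)

step 1: θ'=2.0944 (straight) → pose (4.0000, 1.9019, 2.0944)
step 2: θ'=0.5944 (R=-1.7500) → pose (4.5355, 4.2268, 0.5944)
step 3: θ'=1.0944 (R=8.0000) → pose (7.1647, 7.1860, 1.0944)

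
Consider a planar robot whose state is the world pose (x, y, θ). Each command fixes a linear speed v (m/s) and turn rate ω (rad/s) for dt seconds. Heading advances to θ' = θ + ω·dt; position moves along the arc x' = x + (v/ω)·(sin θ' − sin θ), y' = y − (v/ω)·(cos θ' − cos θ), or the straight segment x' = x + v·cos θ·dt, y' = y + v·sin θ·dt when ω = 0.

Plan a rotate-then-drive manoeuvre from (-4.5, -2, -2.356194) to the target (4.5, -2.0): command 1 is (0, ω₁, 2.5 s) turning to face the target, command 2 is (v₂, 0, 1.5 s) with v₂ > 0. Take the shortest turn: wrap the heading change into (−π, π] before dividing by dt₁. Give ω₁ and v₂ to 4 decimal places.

ω₁ = 0.9425, v₂ = 6.0000

heading to target = atan2(-2−-2, 4.5−-4.5) = 0.0000
Δθ = wrap(0.0000 − -2.3562) = 2.3562; ω₁ = Δθ/dt₁ = 0.9425
distance = √((4.5−-4.5)² + (-2−-2)²) = 9.0000; v₂ = distance/dt₂ = 6.0000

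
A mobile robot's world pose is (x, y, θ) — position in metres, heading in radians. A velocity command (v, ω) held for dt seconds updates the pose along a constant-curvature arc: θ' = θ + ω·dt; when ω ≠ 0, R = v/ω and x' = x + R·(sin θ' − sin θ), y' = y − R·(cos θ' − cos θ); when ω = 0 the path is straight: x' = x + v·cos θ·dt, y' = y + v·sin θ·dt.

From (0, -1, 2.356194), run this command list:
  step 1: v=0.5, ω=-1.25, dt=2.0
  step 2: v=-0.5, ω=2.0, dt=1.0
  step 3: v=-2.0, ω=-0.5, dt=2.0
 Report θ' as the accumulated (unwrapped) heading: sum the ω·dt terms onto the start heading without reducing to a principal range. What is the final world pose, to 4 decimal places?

(-0.7523, -4.3865, 0.8562)

step 1: θ'=-0.1438 (R=-0.4000) → pose (0.3402, -0.3213, -0.1438)
step 2: θ'=1.8562 (R=-0.2500) → pose (0.0645, -0.6391, 1.8562)
step 3: θ'=0.8562 (R=4.0000) → pose (-0.7523, -4.3865, 0.8562)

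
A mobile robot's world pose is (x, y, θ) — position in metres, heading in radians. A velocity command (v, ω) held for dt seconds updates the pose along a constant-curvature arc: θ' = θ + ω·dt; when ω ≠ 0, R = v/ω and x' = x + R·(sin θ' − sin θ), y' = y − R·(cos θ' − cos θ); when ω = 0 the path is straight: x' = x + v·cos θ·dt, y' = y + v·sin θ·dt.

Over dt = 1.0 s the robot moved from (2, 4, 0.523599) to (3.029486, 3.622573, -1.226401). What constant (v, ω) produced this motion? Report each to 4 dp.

Δθ = -1.226401 − 0.523599 = -1.750000
ω = Δθ/dt = -1.750000/1.0 = -1.7500
R = Δx/(sin θ' − sin θ) = -0.7143
v = R·ω = -0.7143·-1.7500 = 1.2500

v = 1.2500, ω = -1.7500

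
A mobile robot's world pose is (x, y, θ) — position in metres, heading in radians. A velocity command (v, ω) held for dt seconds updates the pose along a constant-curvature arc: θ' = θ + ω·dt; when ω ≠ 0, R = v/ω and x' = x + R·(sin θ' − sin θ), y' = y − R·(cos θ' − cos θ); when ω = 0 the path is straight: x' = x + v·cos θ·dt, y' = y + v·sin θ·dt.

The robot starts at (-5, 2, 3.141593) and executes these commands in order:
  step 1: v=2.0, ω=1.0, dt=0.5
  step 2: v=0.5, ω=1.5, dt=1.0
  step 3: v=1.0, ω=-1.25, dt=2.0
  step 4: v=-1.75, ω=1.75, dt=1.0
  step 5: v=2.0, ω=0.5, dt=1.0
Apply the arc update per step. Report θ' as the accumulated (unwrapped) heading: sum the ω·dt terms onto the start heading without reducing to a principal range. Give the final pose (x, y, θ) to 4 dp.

(-5.9247, -1.1231, 4.8916)

step 1: θ'=3.6416 (R=2.0000) → pose (-5.9589, 1.7552, 3.6416)
step 2: θ'=5.1416 (R=0.3333) → pose (-6.1021, 1.3239, 5.1416)
step 3: θ'=2.6416 (R=-0.8000) → pose (-7.2131, 0.2889, 2.6416)
step 4: θ'=4.3916 (R=-1.0000) → pose (-5.7847, 0.8512, 4.3916)
step 5: θ'=4.8916 (R=4.0000) → pose (-5.9247, -1.1231, 4.8916)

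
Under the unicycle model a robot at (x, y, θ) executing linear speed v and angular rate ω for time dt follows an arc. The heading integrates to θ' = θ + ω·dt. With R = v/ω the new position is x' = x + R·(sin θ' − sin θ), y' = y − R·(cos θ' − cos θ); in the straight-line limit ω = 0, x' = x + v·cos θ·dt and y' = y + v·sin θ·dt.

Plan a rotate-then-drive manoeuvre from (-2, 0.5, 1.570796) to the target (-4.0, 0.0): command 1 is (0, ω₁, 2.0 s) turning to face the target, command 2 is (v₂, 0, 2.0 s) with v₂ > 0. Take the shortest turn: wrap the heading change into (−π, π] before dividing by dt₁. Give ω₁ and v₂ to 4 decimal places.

ω₁ = 0.9079, v₂ = 1.0308

heading to target = atan2(0−0.5, -4−-2) = -2.8966
Δθ = wrap(-2.8966 − 1.5708) = 1.8158; ω₁ = Δθ/dt₁ = 0.9079
distance = √((-4−-2)² + (0−0.5)²) = 2.0616; v₂ = distance/dt₂ = 1.0308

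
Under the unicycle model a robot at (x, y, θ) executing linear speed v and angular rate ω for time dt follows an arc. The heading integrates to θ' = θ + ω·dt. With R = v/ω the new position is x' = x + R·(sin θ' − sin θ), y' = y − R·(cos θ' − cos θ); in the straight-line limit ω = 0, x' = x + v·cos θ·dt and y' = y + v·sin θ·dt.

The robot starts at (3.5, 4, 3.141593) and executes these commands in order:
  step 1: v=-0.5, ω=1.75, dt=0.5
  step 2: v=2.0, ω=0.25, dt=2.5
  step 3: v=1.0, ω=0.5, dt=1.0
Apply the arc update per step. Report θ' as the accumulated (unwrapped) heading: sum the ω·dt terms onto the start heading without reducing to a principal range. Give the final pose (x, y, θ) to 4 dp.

(2.0561, -1.4333, 5.1416)

step 1: θ'=4.0166 (R=-0.2857) → pose (3.7193, 4.1026, 4.0166)
step 2: θ'=4.6416 (R=8.0000) → pose (1.8797, -0.4595, 4.6416)
step 3: θ'=5.1416 (R=2.0000) → pose (2.0561, -1.4333, 5.1416)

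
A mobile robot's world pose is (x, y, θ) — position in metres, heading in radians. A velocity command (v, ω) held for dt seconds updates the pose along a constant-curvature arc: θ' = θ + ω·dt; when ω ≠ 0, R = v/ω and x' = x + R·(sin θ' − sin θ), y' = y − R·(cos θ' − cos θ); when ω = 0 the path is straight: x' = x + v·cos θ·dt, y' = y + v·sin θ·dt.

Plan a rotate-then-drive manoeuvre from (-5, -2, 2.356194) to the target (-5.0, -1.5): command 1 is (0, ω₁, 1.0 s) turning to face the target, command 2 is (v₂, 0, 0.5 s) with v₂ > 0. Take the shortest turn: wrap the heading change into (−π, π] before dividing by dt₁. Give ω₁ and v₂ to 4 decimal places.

ω₁ = -0.7854, v₂ = 1.0000

heading to target = atan2(-1.5−-2, -5−-5) = 1.5708
Δθ = wrap(1.5708 − 2.3562) = -0.7854; ω₁ = Δθ/dt₁ = -0.7854
distance = √((-5−-5)² + (-1.5−-2)²) = 0.5000; v₂ = distance/dt₂ = 1.0000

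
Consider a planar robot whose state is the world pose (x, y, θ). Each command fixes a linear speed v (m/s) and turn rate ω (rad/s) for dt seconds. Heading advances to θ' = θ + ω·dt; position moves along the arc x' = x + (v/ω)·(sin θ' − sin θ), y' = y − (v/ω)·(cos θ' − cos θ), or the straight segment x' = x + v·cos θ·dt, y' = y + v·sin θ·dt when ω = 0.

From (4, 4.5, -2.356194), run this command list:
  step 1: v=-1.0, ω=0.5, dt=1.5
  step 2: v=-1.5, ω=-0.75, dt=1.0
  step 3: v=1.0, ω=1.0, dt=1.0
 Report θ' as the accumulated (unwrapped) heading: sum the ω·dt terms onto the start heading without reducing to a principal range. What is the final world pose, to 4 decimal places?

(4.8991, 6.2668, -1.3562)

step 1: θ'=-1.6062 (R=-2.0000) → pose (4.5845, 5.8434, -1.6062)
step 2: θ'=-2.3562 (R=2.0000) → pose (5.1691, 7.1869, -2.3562)
step 3: θ'=-1.3562 (R=1.0000) → pose (4.8991, 6.2668, -1.3562)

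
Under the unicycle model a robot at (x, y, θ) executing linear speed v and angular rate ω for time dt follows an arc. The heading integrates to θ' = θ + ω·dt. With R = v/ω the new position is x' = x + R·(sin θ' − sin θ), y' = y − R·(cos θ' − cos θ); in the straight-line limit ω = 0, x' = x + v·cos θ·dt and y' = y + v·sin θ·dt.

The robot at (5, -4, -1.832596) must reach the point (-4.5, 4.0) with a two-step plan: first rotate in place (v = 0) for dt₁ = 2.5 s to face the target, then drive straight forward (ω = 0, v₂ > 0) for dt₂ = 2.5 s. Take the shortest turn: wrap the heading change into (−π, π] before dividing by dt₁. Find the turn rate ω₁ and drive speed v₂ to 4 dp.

ω₁ = -0.8036, v₂ = 4.9679

heading to target = atan2(4−-4, -4.5−5) = 2.4417
Δθ = wrap(2.4417 − -1.8326) = -2.0089; ω₁ = Δθ/dt₁ = -0.8036
distance = √((-4.5−5)² + (4−-4)²) = 12.4197; v₂ = distance/dt₂ = 4.9679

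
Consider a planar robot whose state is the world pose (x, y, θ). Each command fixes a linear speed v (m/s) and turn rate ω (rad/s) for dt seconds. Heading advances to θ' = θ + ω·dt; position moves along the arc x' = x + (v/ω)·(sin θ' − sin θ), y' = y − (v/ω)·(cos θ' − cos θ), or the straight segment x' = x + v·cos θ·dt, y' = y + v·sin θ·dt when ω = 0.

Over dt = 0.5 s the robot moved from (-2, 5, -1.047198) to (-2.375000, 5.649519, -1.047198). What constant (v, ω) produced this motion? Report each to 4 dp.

Δθ = -1.047198 − -1.047198 = 0.000000
ω = Δθ/dt = 0.000000/0.5 = 0.0000
ω = 0 → v = (Δx·cos θ + Δy·sin θ)/dt = -1.5000

v = -1.5000, ω = 0.0000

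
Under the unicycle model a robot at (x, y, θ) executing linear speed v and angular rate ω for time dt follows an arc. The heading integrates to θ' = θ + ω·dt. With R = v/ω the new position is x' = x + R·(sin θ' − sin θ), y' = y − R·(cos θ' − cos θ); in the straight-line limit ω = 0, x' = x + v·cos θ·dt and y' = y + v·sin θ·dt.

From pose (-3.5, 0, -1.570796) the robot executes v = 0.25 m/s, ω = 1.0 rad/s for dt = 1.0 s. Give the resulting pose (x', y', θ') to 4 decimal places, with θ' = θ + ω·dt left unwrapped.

(-3.3851, -0.2104, -0.5708)

θ' = -1.5708 + 1.0·1.0 = -0.5708
R = v/ω = 0.25/1.0 = 0.2500
x' = -3.5 + 0.2500·(sin -0.5708 − sin -1.5708) = -3.3851
y' = 0 − 0.2500·(cos -0.5708 − cos -1.5708) = -0.2104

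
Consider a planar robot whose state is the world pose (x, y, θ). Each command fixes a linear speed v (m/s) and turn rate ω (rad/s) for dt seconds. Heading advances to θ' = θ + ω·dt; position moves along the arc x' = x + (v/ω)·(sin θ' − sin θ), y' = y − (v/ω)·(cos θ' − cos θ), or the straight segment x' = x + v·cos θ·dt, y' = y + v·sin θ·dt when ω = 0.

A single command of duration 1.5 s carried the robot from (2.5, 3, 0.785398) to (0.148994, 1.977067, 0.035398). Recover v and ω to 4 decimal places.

v = -1.7500, ω = -0.5000

Δθ = 0.035398 − 0.785398 = -0.750000
ω = Δθ/dt = -0.750000/1.5 = -0.5000
R = Δx/(sin θ' − sin θ) = 3.5000
v = R·ω = 3.5000·-0.5000 = -1.7500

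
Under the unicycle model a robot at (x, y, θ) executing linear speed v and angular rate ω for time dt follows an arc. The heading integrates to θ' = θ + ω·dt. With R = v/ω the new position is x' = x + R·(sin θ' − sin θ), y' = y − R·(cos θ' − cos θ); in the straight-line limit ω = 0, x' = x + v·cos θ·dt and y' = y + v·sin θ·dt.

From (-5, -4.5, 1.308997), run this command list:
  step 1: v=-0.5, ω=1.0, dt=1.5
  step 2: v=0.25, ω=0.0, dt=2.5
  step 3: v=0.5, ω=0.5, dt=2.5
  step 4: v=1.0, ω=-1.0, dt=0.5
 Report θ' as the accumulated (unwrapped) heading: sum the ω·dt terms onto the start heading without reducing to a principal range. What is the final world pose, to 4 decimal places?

(-6.7802, -5.5415, 3.5590)

step 1: θ'=2.8090 (R=-0.5000) → pose (-4.6803, -5.1020, 2.8090)
step 2: θ'=2.8090 (straight) → pose (-5.2710, -4.8979, 2.8090)
step 3: θ'=4.0590 (R=1.0000) → pose (-6.3916, -5.2353, 4.0590)
step 4: θ'=3.5590 (R=-1.0000) → pose (-6.7802, -5.5415, 3.5590)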